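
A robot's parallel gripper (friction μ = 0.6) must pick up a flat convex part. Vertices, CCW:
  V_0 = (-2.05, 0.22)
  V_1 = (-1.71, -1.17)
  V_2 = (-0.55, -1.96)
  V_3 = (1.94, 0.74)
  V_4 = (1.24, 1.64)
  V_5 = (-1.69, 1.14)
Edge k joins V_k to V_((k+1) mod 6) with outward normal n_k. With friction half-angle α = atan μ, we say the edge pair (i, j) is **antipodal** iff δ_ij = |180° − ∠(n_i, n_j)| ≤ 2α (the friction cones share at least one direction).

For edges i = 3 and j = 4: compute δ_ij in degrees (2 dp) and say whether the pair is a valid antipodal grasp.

δ = 118.19°, invalid

α = atan 0.6 = 30.96°;  2α = 61.93°
edge 3: e_3 = (-0.70, +0.90);  n_3 = (+0.7894, +0.6139)
edge 4: e_4 = (-2.93, -0.50);  n_4 = (-0.1682, +0.9858)
∠(n_3, n_4) = 61.81°
δ = |180° − 61.81°| = 118.19°
118.19° > 2α = 61.93°  →  invalid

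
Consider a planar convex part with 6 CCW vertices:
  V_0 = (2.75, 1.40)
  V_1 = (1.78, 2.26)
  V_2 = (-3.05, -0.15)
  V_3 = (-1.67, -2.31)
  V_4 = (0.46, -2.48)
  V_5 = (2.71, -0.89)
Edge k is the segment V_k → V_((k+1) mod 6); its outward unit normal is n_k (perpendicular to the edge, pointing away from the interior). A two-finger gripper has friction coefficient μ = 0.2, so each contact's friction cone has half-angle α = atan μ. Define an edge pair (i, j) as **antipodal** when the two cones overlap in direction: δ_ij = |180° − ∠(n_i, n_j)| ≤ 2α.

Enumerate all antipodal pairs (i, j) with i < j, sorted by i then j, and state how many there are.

count = 2; pairs: (0,2), (1,4)

α = atan 0.2 = 11.31°;  2α = 22.62°
n_0 = (+0.6634, +0.7483)
n_1 = (-0.4465, +0.8948)
n_2 = (-0.8427, -0.5384)
n_3 = (-0.0796, -0.9968)
n_4 = (+0.5771, -0.8167)
n_5 = (+0.9998, -0.0175)
  (0,1): δ = 111.92°  ·
  (0,2): δ = 15.87°  ✓
  (0,3): δ = 37.00°  ·
  (0,4): δ = 76.81°  ·
  (0,5): δ = 130.56°  ·
  (1,2): δ = 83.94°  ·
  (1,3): δ = 31.08°  ·
  (1,4): δ = 8.73°  ✓
  (1,5): δ = 62.48°  ·
  (2,3): δ = 127.14°  ·
  (2,4): δ = 87.33°  ·
  (2,5): δ = 33.57°  ·
  (3,4): δ = 140.19°  ·
  (3,5): δ = 86.44°  ·
  (4,5): δ = 126.25°  ·
antipodal pairs: 2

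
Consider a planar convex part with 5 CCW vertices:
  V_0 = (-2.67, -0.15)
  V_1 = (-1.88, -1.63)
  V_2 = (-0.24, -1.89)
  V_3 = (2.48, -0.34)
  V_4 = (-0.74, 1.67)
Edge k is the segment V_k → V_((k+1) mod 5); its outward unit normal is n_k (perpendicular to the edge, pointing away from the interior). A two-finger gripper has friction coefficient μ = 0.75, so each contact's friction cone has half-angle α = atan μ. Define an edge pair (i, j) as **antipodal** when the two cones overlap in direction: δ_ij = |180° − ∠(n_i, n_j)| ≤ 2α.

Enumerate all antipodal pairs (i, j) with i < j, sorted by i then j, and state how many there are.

α = atan 0.75 = 36.87°;  2α = 73.74°
n_0 = (-0.8822, -0.4709)
n_1 = (-0.1566, -0.9877)
n_2 = (+0.4951, -0.8688)
n_3 = (+0.5295, +0.8483)
n_4 = (-0.6861, +0.7275)
  (0,1): δ = 127.10°  ·
  (0,2): δ = 88.42°  ·
  (0,3): δ = 29.93°  ✓
  (0,4): δ = 105.23°  ·
  (1,2): δ = 141.31°  ·
  (1,3): δ = 22.96°  ✓
  (1,4): δ = 52.33°  ✓
  (2,3): δ = 61.65°  ✓
  (2,4): δ = 13.64°  ✓
  (3,4): δ = 104.71°  ·
antipodal pairs: 5

count = 5; pairs: (0,3), (1,3), (1,4), (2,3), (2,4)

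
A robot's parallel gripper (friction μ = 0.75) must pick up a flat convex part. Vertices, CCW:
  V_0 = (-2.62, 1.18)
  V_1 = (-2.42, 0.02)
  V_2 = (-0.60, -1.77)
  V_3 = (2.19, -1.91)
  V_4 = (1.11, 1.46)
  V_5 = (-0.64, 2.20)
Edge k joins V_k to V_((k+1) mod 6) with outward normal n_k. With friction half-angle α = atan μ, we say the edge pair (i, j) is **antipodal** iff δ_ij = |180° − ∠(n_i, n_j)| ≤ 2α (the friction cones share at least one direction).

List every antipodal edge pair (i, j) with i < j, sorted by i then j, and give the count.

count = 8; pairs: (0,3), (0,4), (1,3), (1,4), (1,5), (2,3), (2,4), (2,5)

α = atan 0.75 = 36.87°;  2α = 73.74°
n_0 = (-0.9855, -0.1699)
n_1 = (-0.7012, -0.7130)
n_2 = (-0.0501, -0.9987)
n_3 = (+0.9523, +0.3052)
n_4 = (+0.3895, +0.9210)
n_5 = (-0.4580, +0.8890)
  (0,1): δ = 144.31°  ·
  (0,2): δ = 102.66°  ·
  (0,3): δ = 7.99°  ✓
  (0,4): δ = 57.30°  ✓
  (0,5): δ = 107.47°  ·
  (1,2): δ = 138.35°  ·
  (1,3): δ = 27.71°  ✓
  (1,4): δ = 21.60°  ✓
  (1,5): δ = 71.78°  ✓
  (2,3): δ = 69.36°  ✓
  (2,4): δ = 20.05°  ✓
  (2,5): δ = 30.13°  ✓
  (3,4): δ = 130.69°  ·
  (3,5): δ = 80.51°  ·
  (4,5): δ = 129.82°  ·
antipodal pairs: 8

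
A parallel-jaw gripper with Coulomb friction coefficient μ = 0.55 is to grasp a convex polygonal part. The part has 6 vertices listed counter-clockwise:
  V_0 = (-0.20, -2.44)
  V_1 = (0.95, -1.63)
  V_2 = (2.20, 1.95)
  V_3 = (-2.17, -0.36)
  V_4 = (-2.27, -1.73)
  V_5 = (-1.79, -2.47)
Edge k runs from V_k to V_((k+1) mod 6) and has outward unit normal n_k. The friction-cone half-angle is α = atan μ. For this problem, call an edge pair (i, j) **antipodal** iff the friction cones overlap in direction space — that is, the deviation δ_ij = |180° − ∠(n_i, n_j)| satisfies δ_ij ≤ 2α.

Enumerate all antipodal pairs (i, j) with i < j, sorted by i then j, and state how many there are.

count = 6; pairs: (0,2), (0,3), (1,2), (1,3), (1,4), (2,5)

α = atan 0.55 = 28.81°;  2α = 57.62°
n_0 = (+0.5758, -0.8176)
n_1 = (+0.9441, -0.3296)
n_2 = (-0.4673, +0.8841)
n_3 = (-0.9973, +0.0728)
n_4 = (-0.8390, -0.5442)
n_5 = (+0.0189, -0.9998)
  (0,1): δ = 144.41°  ·
  (0,2): δ = 7.30°  ✓
  (0,3): δ = 50.67°  ✓
  (0,4): δ = 87.81°  ·
  (0,5): δ = 145.92°  ·
  (1,2): δ = 42.89°  ✓
  (1,3): δ = 15.07°  ✓
  (1,4): δ = 52.22°  ✓
  (1,5): δ = 110.33°  ·
  (2,3): δ = 122.04°  ·
  (2,4): δ = 84.89°  ·
  (2,5): δ = 26.78°  ✓
  (3,4): δ = 142.86°  ·
  (3,5): δ = 84.74°  ·
  (4,5): δ = 121.89°  ·
antipodal pairs: 6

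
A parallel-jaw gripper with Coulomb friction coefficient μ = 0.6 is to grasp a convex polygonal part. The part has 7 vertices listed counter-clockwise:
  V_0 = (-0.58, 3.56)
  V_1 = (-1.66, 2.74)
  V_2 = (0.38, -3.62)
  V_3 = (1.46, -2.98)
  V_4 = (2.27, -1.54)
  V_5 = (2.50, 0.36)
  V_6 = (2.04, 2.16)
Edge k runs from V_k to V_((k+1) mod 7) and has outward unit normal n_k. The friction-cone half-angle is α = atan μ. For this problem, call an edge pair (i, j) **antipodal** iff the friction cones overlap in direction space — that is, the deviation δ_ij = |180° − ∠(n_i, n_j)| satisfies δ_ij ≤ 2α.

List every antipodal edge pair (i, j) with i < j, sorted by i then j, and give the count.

α = atan 0.6 = 30.96°;  2α = 61.93°
n_0 = (-0.6047, +0.7964)
n_1 = (-0.9522, -0.3054)
n_2 = (+0.5098, -0.8603)
n_3 = (+0.8716, -0.4903)
n_4 = (+0.9928, -0.1202)
n_5 = (+0.9689, +0.2476)
n_6 = (+0.4713, +0.8820)
  (0,1): δ = 109.42°  ·
  (0,2): δ = 6.56°  ✓
  (0,3): δ = 23.43°  ✓
  (0,4): δ = 45.89°  ✓
  (0,5): δ = 67.13°  ·
  (0,6): δ = 114.67°  ·
  (1,2): δ = 77.13°  ·
  (1,3): δ = 47.14°  ✓
  (1,4): δ = 24.69°  ✓
  (1,5): δ = 3.45°  ✓
  (1,6): δ = 44.10°  ✓
  (2,3): δ = 150.01°  ·
  (2,4): δ = 127.55°  ·
  (2,5): δ = 106.32°  ·
  (2,6): δ = 58.77°  ✓
  (3,4): δ = 157.54°  ·
  (3,5): δ = 136.31°  ·
  (3,6): δ = 88.76°  ·
  (4,5): δ = 158.76°  ·
  (4,6): δ = 111.22°  ·
  (5,6): δ = 132.45°  ·
antipodal pairs: 8

count = 8; pairs: (0,2), (0,3), (0,4), (1,3), (1,4), (1,5), (1,6), (2,6)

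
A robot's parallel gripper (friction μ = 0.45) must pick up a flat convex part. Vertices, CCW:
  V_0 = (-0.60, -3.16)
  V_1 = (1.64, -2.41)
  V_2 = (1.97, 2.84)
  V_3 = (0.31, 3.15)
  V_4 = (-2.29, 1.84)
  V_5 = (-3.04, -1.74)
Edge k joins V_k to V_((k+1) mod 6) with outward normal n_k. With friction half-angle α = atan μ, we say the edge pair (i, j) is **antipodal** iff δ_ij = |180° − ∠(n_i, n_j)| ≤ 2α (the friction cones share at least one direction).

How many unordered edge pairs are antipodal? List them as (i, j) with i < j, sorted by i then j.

count = 4; pairs: (0,2), (0,3), (1,4), (2,5)

α = atan 0.45 = 24.23°;  2α = 48.46°
n_0 = (+0.3175, -0.9483)
n_1 = (+0.9980, -0.0627)
n_2 = (+0.1836, +0.9830)
n_3 = (-0.4500, +0.8930)
n_4 = (-0.9788, +0.2050)
n_5 = (-0.5030, -0.8643)
  (0,1): δ = 112.11°  ·
  (0,2): δ = 29.09°  ✓
  (0,3): δ = 8.23°  ✓
  (0,4): δ = 59.66°  ·
  (0,5): δ = 131.29°  ·
  (1,2): δ = 96.98°  ·
  (1,3): δ = 59.66°  ·
  (1,4): δ = 8.24°  ✓
  (1,5): δ = 63.40°  ·
  (2,3): δ = 142.68°  ·
  (2,4): δ = 91.25°  ·
  (2,5): δ = 19.62°  ✓
  (3,4): δ = 128.57°  ·
  (3,5): δ = 56.94°  ·
  (4,5): δ = 108.37°  ·
antipodal pairs: 4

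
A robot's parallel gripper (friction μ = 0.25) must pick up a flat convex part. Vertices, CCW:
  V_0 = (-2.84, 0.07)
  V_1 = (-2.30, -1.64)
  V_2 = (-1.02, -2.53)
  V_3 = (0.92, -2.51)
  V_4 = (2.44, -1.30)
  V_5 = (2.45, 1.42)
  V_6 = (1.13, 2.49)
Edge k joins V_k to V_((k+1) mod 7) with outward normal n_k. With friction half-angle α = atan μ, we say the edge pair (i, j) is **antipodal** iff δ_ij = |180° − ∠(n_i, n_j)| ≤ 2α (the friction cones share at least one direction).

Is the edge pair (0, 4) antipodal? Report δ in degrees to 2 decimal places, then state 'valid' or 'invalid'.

α = atan 0.25 = 14.04°;  2α = 28.07°
edge 0: e_0 = (+0.54, -1.71);  n_0 = (-0.9536, -0.3011)
edge 4: e_4 = (+0.01, +2.72);  n_4 = (+1.0000, -0.0037)
∠(n_0, n_4) = 162.26°
δ = |180° − 162.26°| = 17.74°
17.74° ≤ 2α = 28.07°  →  valid

δ = 17.74°, valid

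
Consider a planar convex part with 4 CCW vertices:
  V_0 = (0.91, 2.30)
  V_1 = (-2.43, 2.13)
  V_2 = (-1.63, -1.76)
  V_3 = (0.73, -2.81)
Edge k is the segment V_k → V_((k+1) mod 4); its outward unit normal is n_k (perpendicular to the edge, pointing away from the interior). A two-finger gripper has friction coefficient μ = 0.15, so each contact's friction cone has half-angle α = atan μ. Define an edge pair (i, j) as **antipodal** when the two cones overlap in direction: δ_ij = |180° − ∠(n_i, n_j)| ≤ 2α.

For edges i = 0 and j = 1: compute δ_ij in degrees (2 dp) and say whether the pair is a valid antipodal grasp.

α = atan 0.15 = 8.53°;  2α = 17.06°
edge 0: e_0 = (-3.34, -0.17);  n_0 = (-0.0508, +0.9987)
edge 1: e_1 = (+0.80, -3.89);  n_1 = (-0.9795, -0.2014)
∠(n_0, n_1) = 98.71°
δ = |180° − 98.71°| = 81.29°
81.29° > 2α = 17.06°  →  invalid

δ = 81.29°, invalid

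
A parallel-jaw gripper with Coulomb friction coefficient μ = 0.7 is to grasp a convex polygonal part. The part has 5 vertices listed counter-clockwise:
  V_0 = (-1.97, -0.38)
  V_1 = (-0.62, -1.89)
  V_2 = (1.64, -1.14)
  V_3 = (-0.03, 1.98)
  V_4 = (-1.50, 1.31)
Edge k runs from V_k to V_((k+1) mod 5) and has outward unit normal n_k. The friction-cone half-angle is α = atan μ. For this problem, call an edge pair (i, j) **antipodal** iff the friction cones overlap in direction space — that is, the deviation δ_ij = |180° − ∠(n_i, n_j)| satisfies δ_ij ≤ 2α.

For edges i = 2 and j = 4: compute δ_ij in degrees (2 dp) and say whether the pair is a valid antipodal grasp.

α = atan 0.7 = 34.99°;  2α = 69.98°
edge 2: e_2 = (-1.67, +3.12);  n_2 = (+0.8816, +0.4719)
edge 4: e_4 = (-0.47, -1.69);  n_4 = (-0.9634, +0.2679)
∠(n_2, n_4) = 136.30°
δ = |180° − 136.30°| = 43.70°
43.70° ≤ 2α = 69.98°  →  valid

δ = 43.70°, valid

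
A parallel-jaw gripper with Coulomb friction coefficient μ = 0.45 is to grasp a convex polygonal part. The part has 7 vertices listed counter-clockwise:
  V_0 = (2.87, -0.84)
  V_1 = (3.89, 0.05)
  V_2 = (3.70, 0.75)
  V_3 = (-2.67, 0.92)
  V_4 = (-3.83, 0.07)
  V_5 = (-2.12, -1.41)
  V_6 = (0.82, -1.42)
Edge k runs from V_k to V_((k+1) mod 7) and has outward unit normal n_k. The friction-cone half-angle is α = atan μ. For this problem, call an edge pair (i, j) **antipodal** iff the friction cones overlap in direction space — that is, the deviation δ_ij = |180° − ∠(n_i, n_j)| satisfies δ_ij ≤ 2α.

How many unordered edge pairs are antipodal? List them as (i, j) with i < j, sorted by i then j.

count = 8; pairs: (0,2), (0,3), (1,4), (2,4), (2,5), (2,6), (3,5), (3,6)

α = atan 0.45 = 24.23°;  2α = 48.46°
n_0 = (+0.6575, -0.7535)
n_1 = (+0.9651, +0.2620)
n_2 = (+0.0267, +0.9996)
n_3 = (-0.5911, +0.8066)
n_4 = (-0.6544, -0.7561)
n_5 = (-0.0034, -1.0000)
n_6 = (+0.2722, -0.9622)
  (0,1): δ = 115.92°  ·
  (0,2): δ = 42.64°  ✓
  (0,3): δ = 4.87°  ✓
  (0,4): δ = 98.02°  ·
  (0,5): δ = 138.70°  ·
  (0,6): δ = 154.69°  ·
  (1,2): δ = 106.71°  ·
  (1,3): δ = 68.95°  ·
  (1,4): δ = 33.94°  ✓
  (1,5): δ = 74.62°  ·
  (1,6): δ = 90.61°  ·
  (2,3): δ = 142.24°  ·
  (2,4): δ = 39.35°  ✓
  (2,5): δ = 1.33°  ✓
  (2,6): δ = 17.33°  ✓
  (3,4): δ = 77.11°  ·
  (3,5): δ = 36.43°  ✓
  (3,6): δ = 20.43°  ✓
  (4,5): δ = 139.32°  ·
  (4,6): δ = 123.33°  ·
  (5,6): δ = 164.01°  ·
antipodal pairs: 8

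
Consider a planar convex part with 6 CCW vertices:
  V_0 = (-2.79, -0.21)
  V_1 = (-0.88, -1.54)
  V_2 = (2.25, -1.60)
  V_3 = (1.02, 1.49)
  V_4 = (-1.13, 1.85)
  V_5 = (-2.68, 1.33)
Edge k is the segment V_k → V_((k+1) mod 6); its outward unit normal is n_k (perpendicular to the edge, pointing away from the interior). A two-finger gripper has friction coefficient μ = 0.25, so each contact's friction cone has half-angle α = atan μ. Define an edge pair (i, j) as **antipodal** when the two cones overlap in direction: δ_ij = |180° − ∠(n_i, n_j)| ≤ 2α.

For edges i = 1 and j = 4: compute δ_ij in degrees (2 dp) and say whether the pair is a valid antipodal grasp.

α = atan 0.25 = 14.04°;  2α = 28.07°
edge 1: e_1 = (+3.13, -0.06);  n_1 = (-0.0192, -0.9998)
edge 4: e_4 = (-1.55, -0.52);  n_4 = (-0.3181, +0.9481)
∠(n_1, n_4) = 160.36°
δ = |180° − 160.36°| = 19.64°
19.64° ≤ 2α = 28.07°  →  valid

δ = 19.64°, valid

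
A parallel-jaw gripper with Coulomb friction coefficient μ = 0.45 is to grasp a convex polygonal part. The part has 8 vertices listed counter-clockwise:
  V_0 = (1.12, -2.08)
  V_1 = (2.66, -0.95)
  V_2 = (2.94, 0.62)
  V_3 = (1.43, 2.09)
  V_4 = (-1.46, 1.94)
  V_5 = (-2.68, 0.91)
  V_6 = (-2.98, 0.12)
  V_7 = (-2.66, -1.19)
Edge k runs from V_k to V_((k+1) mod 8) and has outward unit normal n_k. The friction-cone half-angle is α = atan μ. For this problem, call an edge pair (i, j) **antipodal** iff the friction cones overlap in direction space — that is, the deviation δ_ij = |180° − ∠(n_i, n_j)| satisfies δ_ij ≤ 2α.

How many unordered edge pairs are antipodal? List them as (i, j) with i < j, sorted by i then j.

count = 9; pairs: (0,3), (0,4), (0,5), (1,4), (1,5), (1,6), (2,6), (2,7), (3,7)

α = atan 0.45 = 24.23°;  2α = 48.46°
n_0 = (+0.5916, -0.8062)
n_1 = (+0.9845, -0.1756)
n_2 = (+0.6976, +0.7165)
n_3 = (-0.0518, +0.9987)
n_4 = (-0.6451, +0.7641)
n_5 = (-0.9349, +0.3550)
n_6 = (-0.9714, -0.2373)
n_7 = (-0.2292, -0.9734)
  (0,1): δ = 136.38°  ·
  (0,2): δ = 80.50°  ·
  (0,3): δ = 33.30°  ✓
  (0,4): δ = 3.90°  ✓
  (0,5): δ = 32.94°  ✓
  (0,6): δ = 67.46°  ·
  (0,7): δ = 130.48°  ·
  (1,2): δ = 124.12°  ·
  (1,3): δ = 76.92°  ·
  (1,4): δ = 39.71°  ✓
  (1,5): δ = 10.68°  ✓
  (1,6): δ = 23.84°  ✓
  (1,7): δ = 86.86°  ·
  (2,3): δ = 132.80°  ·
  (2,4): δ = 95.60°  ·
  (2,5): δ = 66.56°  ·
  (2,6): δ = 32.04°  ✓
  (2,7): δ = 30.98°  ✓
  (3,4): δ = 142.80°  ·
  (3,5): δ = 113.77°  ·
  (3,6): δ = 79.24°  ·
  (3,7): δ = 16.22°  ✓
  (4,5): δ = 150.97°  ·
  (4,6): δ = 116.45°  ·
  (4,7): δ = 53.42°  ·
  (5,6): δ = 145.48°  ·
  (5,7): δ = 82.45°  ·
  (6,7): δ = 116.98°  ·
antipodal pairs: 9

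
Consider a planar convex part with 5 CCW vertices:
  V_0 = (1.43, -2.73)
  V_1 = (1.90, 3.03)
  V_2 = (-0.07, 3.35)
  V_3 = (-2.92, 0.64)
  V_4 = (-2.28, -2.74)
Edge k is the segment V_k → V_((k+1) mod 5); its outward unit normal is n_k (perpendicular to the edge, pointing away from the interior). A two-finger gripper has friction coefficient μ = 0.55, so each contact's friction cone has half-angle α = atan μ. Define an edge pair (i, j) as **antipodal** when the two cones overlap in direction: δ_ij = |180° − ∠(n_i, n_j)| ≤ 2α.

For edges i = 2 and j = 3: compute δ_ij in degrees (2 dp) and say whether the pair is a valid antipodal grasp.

δ = 122.84°, invalid

α = atan 0.55 = 28.81°;  2α = 57.62°
edge 2: e_2 = (-2.85, -2.71);  n_2 = (-0.6891, +0.7247)
edge 3: e_3 = (+0.64, -3.38);  n_3 = (-0.9825, -0.1860)
∠(n_2, n_3) = 57.16°
δ = |180° − 57.16°| = 122.84°
122.84° > 2α = 57.62°  →  invalid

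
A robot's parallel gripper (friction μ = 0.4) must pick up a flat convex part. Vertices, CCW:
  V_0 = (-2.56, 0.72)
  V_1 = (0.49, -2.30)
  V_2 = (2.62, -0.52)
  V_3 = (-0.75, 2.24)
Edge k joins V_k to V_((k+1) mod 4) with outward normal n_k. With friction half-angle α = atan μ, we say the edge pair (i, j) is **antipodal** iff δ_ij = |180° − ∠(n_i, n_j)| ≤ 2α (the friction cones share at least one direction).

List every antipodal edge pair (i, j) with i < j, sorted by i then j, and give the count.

count = 2; pairs: (0,2), (1,3)

α = atan 0.4 = 21.80°;  2α = 43.60°
n_0 = (-0.7036, -0.7106)
n_1 = (+0.6412, -0.7673)
n_2 = (+0.6336, +0.7737)
n_3 = (-0.6431, +0.7658)
  (0,1): δ = 95.40°  ·
  (0,2): δ = 5.40°  ✓
  (0,3): δ = 84.74°  ·
  (1,2): δ = 79.20°  ·
  (1,3): δ = 0.14°  ✓
  (2,3): δ = 100.66°  ·
antipodal pairs: 2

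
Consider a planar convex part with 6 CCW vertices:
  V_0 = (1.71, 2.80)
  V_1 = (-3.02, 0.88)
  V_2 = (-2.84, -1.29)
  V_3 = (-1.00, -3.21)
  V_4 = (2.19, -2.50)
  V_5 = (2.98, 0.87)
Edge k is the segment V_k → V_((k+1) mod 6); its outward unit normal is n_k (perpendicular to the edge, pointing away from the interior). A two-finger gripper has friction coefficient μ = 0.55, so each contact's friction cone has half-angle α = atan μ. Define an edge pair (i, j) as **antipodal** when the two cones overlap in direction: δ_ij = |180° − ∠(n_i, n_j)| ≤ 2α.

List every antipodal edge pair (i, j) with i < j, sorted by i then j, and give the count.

α = atan 0.55 = 28.81°;  2α = 57.62°
n_0 = (-0.3761, +0.9266)
n_1 = (-0.9966, -0.0827)
n_2 = (-0.7220, -0.6919)
n_3 = (+0.2173, -0.9761)
n_4 = (+0.9736, -0.2282)
n_5 = (+0.8354, +0.5497)
  (0,1): δ = 107.35°  ·
  (0,2): δ = 68.31°  ·
  (0,3): δ = 9.55°  ✓
  (0,4): δ = 54.71°  ✓
  (0,5): δ = 101.25°  ·
  (1,2): δ = 140.96°  ·
  (1,3): δ = 82.19°  ·
  (1,4): δ = 17.93°  ✓
  (1,5): δ = 28.60°  ✓
  (2,3): δ = 121.23°  ·
  (2,4): δ = 56.97°  ✓
  (2,5): δ = 10.43°  ✓
  (3,4): δ = 115.74°  ·
  (3,5): δ = 69.20°  ·
  (4,5): δ = 133.46°  ·
antipodal pairs: 6

count = 6; pairs: (0,3), (0,4), (1,4), (1,5), (2,4), (2,5)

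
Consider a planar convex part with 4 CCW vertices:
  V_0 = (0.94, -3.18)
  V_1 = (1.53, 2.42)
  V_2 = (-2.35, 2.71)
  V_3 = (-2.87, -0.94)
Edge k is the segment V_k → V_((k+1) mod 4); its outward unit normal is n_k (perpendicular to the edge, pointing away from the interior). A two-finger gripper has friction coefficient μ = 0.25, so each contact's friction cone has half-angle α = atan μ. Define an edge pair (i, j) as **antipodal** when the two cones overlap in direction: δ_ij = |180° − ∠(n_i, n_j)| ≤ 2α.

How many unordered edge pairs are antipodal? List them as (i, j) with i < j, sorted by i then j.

α = atan 0.25 = 14.04°;  2α = 28.07°
n_0 = (+0.9945, -0.1048)
n_1 = (+0.0745, +0.9972)
n_2 = (-0.9900, +0.1410)
n_3 = (-0.5068, -0.8621)
  (0,1): δ = 88.26°  ·
  (0,2): δ = 2.09°  ✓
  (0,3): δ = 65.56°  ·
  (1,2): δ = 93.83°  ·
  (1,3): δ = 26.18°  ✓
  (2,3): δ = 112.34°  ·
antipodal pairs: 2

count = 2; pairs: (0,2), (1,3)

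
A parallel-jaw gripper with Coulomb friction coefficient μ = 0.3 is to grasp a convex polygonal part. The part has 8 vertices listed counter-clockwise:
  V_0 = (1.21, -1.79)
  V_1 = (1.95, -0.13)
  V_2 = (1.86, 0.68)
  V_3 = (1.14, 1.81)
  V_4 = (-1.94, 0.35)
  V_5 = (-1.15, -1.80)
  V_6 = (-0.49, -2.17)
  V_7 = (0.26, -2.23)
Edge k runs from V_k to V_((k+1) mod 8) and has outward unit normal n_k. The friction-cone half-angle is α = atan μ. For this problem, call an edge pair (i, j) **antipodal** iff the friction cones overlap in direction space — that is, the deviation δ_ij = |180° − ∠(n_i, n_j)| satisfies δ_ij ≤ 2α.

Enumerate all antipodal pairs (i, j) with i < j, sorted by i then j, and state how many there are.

count = 5; pairs: (1,4), (2,4), (2,5), (3,6), (3,7)

α = atan 0.3 = 16.70°;  2α = 33.40°
n_0 = (+0.9134, -0.4072)
n_1 = (+0.9939, +0.1104)
n_2 = (+0.8434, +0.5374)
n_3 = (-0.4283, +0.9036)
n_4 = (-0.9386, -0.3449)
n_5 = (-0.4890, -0.8723)
n_6 = (-0.0797, -0.9968)
n_7 = (+0.4203, -0.9074)
  (0,1): δ = 149.63°  ·
  (0,2): δ = 123.47°  ·
  (0,3): δ = 40.61°  ·
  (0,4): δ = 44.20°  ·
  (0,5): δ = 84.75°  ·
  (0,6): δ = 109.45°  ·
  (0,7): δ = 138.88°  ·
  (1,2): δ = 153.84°  ·
  (1,3): δ = 70.98°  ·
  (1,4): δ = 13.84°  ✓
  (1,5): δ = 54.38°  ·
  (1,6): δ = 79.09°  ·
  (1,7): δ = 108.51°  ·
  (2,3): δ = 97.14°  ·
  (2,4): δ = 12.33°  ✓
  (2,5): δ = 28.22°  ✓
  (2,6): δ = 52.92°  ·
  (2,7): δ = 82.35°  ·
  (3,4): δ = 95.19°  ·
  (3,5): δ = 54.64°  ·
  (3,6): δ = 29.94°  ✓
  (3,7): δ = 0.51°  ✓
  (4,5): δ = 139.45°  ·
  (4,6): δ = 114.75°  ·
  (4,7): δ = 85.32°  ·
  (5,6): δ = 155.30°  ·
  (5,7): δ = 125.87°  ·
  (6,7): δ = 150.57°  ·
antipodal pairs: 5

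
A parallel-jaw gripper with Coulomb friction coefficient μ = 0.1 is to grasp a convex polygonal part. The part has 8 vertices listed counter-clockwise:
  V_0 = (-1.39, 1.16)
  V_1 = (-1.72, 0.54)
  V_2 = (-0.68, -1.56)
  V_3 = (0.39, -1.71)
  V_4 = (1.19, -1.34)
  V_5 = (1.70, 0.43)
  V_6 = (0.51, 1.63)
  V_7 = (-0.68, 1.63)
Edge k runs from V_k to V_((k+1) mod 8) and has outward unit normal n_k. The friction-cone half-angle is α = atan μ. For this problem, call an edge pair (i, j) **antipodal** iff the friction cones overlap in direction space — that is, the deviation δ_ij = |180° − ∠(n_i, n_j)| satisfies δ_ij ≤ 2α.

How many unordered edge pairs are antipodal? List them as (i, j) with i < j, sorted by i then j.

count = 2; pairs: (2,6), (3,7)

α = atan 0.1 = 5.71°;  2α = 11.42°
n_0 = (-0.8827, +0.4698)
n_1 = (-0.8961, -0.4438)
n_2 = (-0.1388, -0.9903)
n_3 = (+0.4198, -0.9076)
n_4 = (+0.9609, -0.2769)
n_5 = (+0.7101, +0.7041)
n_6 = (+0.0000, +1.0000)
n_7 = (-0.5520, +0.8339)
  (0,1): δ = 125.63°  ·
  (0,2): δ = 69.96°  ·
  (0,3): δ = 37.15°  ·
  (0,4): δ = 11.95°  ·
  (0,5): δ = 72.78°  ·
  (0,6): δ = 118.02°  ·
  (0,7): δ = 151.53°  ·
  (1,2): δ = 124.33°  ·
  (1,3): δ = 91.53°  ·
  (1,4): δ = 42.42°  ·
  (1,5): δ = 18.41°  ·
  (1,6): δ = 63.65°  ·
  (1,7): δ = 97.16°  ·
  (2,3): δ = 147.20°  ·
  (2,4): δ = 98.09°  ·
  (2,5): δ = 37.26°  ·
  (2,6): δ = 7.98°  ✓
  (2,7): δ = 41.48°  ·
  (3,4): δ = 130.89°  ·
  (3,5): δ = 70.06°  ·
  (3,6): δ = 24.82°  ·
  (3,7): δ = 8.68°  ✓
  (4,5): δ = 119.17°  ·
  (4,6): δ = 73.93°  ·
  (4,7): δ = 40.42°  ·
  (5,6): δ = 134.76°  ·
  (5,7): δ = 101.26°  ·
  (6,7): δ = 146.50°  ·
antipodal pairs: 2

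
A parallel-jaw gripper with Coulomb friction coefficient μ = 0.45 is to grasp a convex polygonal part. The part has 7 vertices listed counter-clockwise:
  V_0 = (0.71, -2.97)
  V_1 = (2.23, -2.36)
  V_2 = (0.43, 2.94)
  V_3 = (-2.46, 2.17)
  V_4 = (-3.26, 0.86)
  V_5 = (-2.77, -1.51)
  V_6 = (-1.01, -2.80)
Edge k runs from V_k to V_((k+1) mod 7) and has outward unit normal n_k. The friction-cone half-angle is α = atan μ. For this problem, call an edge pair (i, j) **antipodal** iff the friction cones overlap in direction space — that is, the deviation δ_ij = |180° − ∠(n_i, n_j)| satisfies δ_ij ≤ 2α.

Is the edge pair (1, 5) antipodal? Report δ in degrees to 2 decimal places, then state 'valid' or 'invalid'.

α = atan 0.45 = 24.23°;  2α = 48.46°
edge 1: e_1 = (-1.80, +5.30);  n_1 = (+0.9469, +0.3216)
edge 5: e_5 = (+1.76, -1.29);  n_5 = (-0.5912, -0.8066)
∠(n_1, n_5) = 145.00°
δ = |180° − 145.00°| = 35.00°
35.00° ≤ 2α = 48.46°  →  valid

δ = 35.00°, valid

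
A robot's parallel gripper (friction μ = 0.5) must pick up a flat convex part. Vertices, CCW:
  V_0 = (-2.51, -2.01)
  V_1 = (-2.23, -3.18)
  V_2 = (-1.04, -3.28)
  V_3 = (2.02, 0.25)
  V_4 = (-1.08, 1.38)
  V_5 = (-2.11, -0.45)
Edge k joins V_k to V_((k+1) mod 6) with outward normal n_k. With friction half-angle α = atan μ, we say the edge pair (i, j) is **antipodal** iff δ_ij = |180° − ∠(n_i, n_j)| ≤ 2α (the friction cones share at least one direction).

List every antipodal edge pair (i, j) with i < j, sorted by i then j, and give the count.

count = 3; pairs: (1,3), (2,4), (2,5)

α = atan 0.5 = 26.57°;  2α = 53.13°
n_0 = (-0.9725, -0.2327)
n_1 = (-0.0837, -0.9965)
n_2 = (+0.7556, -0.6550)
n_3 = (+0.3425, +0.9395)
n_4 = (-0.8714, +0.4905)
n_5 = (-0.9687, +0.2484)
  (0,1): δ = 108.26°  ·
  (0,2): δ = 54.38°  ·
  (0,3): δ = 56.51°  ·
  (0,4): δ = 137.17°  ·
  (0,5): δ = 152.16°  ·
  (1,2): δ = 126.12°  ·
  (1,3): δ = 15.22°  ✓
  (1,4): δ = 65.43°  ·
  (1,5): δ = 80.42°  ·
  (2,3): δ = 69.11°  ·
  (2,4): δ = 11.55°  ✓
  (2,5): δ = 26.54°  ✓
  (3,4): δ = 99.35°  ·
  (3,5): δ = 84.35°  ·
  (4,5): δ = 165.01°  ·
antipodal pairs: 3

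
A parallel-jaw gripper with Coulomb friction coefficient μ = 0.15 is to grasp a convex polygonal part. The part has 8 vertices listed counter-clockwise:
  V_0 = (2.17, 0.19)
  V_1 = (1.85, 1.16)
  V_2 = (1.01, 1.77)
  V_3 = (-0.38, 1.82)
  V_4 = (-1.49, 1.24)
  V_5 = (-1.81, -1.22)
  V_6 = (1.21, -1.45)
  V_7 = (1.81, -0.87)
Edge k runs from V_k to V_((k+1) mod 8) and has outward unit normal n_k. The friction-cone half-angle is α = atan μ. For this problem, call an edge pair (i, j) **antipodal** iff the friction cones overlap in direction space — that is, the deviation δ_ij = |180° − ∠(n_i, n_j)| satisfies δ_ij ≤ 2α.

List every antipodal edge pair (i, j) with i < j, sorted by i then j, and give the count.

count = 3; pairs: (2,5), (3,6), (4,7)

α = atan 0.15 = 8.53°;  2α = 17.06°
n_0 = (+0.9497, +0.3133)
n_1 = (+0.5876, +0.8092)
n_2 = (+0.0359, +0.9994)
n_3 = (-0.4631, +0.8863)
n_4 = (-0.9916, +0.1290)
n_5 = (-0.0759, -0.9971)
n_6 = (+0.6950, -0.7190)
n_7 = (+0.9469, -0.3216)
  (0,1): δ = 144.24°  ·
  (0,2): δ = 110.32°  ·
  (0,3): δ = 80.67°  ·
  (0,4): δ = 25.67°  ·
  (0,5): δ = 67.39°  ·
  (0,6): δ = 115.77°  ·
  (0,7): δ = 142.98°  ·
  (1,2): δ = 146.07°  ·
  (1,3): δ = 116.43°  ·
  (1,4): δ = 61.42°  ·
  (1,5): δ = 31.63°  ·
  (1,6): δ = 80.02°  ·
  (1,7): δ = 107.23°  ·
  (2,3): δ = 150.35°  ·
  (2,4): δ = 95.35°  ·
  (2,5): δ = 2.30°  ✓
  (2,6): δ = 46.09°  ·
  (2,7): δ = 73.30°  ·
  (3,4): δ = 125.00°  ·
  (3,5): δ = 31.94°  ·
  (3,6): δ = 16.44°  ✓
  (3,7): δ = 43.65°  ·
  (4,5): δ = 86.94°  ·
  (4,6): δ = 38.56°  ·
  (4,7): δ = 11.35°  ✓
  (5,6): δ = 131.62°  ·
  (5,7): δ = 104.40°  ·
  (6,7): δ = 152.79°  ·
antipodal pairs: 3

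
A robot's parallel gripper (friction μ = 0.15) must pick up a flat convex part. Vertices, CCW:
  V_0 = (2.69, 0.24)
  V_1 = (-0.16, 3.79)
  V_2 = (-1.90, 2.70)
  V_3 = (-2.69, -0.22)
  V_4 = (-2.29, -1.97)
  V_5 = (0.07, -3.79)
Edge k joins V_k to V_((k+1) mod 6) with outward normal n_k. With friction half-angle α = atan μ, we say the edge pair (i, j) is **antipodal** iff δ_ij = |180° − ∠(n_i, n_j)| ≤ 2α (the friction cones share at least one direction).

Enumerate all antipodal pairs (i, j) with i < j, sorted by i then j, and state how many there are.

count = 1; pairs: (0,4)

α = atan 0.15 = 8.53°;  2α = 17.06°
n_0 = (+0.7798, +0.6260)
n_1 = (-0.5309, +0.8475)
n_2 = (-0.9653, +0.2612)
n_3 = (-0.9749, -0.2228)
n_4 = (-0.6107, -0.7919)
n_5 = (+0.8384, -0.5451)
  (0,1): δ = 96.69°  ·
  (0,2): δ = 53.90°  ·
  (0,3): δ = 25.88°  ·
  (0,4): δ = 13.60°  ✓
  (0,5): δ = 108.21°  ·
  (1,2): δ = 137.20°  ·
  (1,3): δ = 109.19°  ·
  (1,4): δ = 69.70°  ·
  (1,5): δ = 24.91°  ·
  (2,3): δ = 151.99°  ·
  (2,4): δ = 112.50°  ·
  (2,5): δ = 17.89°  ·
  (3,4): δ = 140.51°  ·
  (3,5): δ = 45.90°  ·
  (4,5): δ = 85.39°  ·
antipodal pairs: 1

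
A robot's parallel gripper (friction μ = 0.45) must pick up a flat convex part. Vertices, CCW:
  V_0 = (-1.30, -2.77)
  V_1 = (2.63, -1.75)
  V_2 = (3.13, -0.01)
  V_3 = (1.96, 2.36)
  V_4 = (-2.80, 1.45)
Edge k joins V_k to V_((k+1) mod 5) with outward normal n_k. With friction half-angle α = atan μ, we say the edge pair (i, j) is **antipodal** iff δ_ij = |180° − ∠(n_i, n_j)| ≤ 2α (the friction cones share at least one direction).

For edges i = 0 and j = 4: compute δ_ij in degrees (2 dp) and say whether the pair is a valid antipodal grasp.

α = atan 0.45 = 24.23°;  2α = 48.46°
edge 0: e_0 = (+3.93, +1.02);  n_0 = (+0.2512, -0.9679)
edge 4: e_4 = (+1.50, -4.22);  n_4 = (-0.9422, -0.3349)
∠(n_0, n_4) = 84.98°
δ = |180° − 84.98°| = 95.02°
95.02° > 2α = 48.46°  →  invalid

δ = 95.02°, invalid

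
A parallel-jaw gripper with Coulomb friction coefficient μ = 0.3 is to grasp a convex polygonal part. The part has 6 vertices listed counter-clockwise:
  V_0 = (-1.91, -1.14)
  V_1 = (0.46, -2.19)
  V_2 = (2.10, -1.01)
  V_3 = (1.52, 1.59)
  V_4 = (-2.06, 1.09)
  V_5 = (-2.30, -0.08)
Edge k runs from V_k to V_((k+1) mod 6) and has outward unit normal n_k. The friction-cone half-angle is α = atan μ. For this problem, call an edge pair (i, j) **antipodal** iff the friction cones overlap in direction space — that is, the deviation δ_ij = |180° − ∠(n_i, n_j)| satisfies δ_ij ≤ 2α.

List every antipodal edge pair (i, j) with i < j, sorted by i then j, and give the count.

count = 4; pairs: (0,3), (1,3), (2,4), (2,5)

α = atan 0.3 = 16.70°;  2α = 33.40°
n_0 = (-0.4051, -0.9143)
n_1 = (+0.5840, -0.8117)
n_2 = (+0.9760, +0.2177)
n_3 = (-0.1383, +0.9904)
n_4 = (-0.9796, +0.2009)
n_5 = (-0.9385, -0.3453)
  (0,1): δ = 120.37°  ·
  (0,2): δ = 53.53°  ·
  (0,3): δ = 31.85°  ✓
  (0,4): δ = 102.30°  ·
  (0,5): δ = 134.09°  ·
  (1,2): δ = 113.16°  ·
  (1,3): δ = 27.78°  ✓
  (1,4): δ = 42.67°  ·
  (1,5): δ = 74.46°  ·
  (2,3): δ = 94.62°  ·
  (2,4): δ = 24.17°  ✓
  (2,5): δ = 7.62°  ✓
  (3,4): δ = 109.54°  ·
  (3,5): δ = 77.75°  ·
  (4,5): δ = 148.21°  ·
antipodal pairs: 4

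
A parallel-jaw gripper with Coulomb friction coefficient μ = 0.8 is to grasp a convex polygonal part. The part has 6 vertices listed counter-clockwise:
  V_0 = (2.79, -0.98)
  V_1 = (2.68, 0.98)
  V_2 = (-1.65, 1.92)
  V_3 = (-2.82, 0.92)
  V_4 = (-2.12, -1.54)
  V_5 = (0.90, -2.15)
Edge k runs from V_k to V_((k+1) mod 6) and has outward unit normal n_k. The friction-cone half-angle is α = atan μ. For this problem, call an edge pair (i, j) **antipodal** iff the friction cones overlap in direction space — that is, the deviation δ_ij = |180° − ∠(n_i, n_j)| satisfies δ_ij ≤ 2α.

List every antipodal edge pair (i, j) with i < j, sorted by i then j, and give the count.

α = atan 0.8 = 38.66°;  2α = 77.32°
n_0 = (+0.9984, +0.0560)
n_1 = (+0.2121, +0.9772)
n_2 = (-0.6497, +0.7602)
n_3 = (-0.9618, -0.2737)
n_4 = (-0.1980, -0.9802)
n_5 = (+0.5264, -0.8503)
  (0,1): δ = 105.46°  ·
  (0,2): δ = 52.69°  ✓
  (0,3): δ = 12.67°  ✓
  (0,4): δ = 75.37°  ✓
  (0,5): δ = 118.55°  ·
  (1,2): δ = 127.23°  ·
  (1,3): δ = 61.87°  ✓
  (1,4): δ = 0.83°  ✓
  (1,5): δ = 44.01°  ✓
  (2,3): δ = 114.64°  ·
  (2,4): δ = 51.94°  ✓
  (2,5): δ = 8.76°  ✓
  (3,4): δ = 117.30°  ·
  (3,5): δ = 74.12°  ✓
  (4,5): δ = 136.82°  ·
antipodal pairs: 9

count = 9; pairs: (0,2), (0,3), (0,4), (1,3), (1,4), (1,5), (2,4), (2,5), (3,5)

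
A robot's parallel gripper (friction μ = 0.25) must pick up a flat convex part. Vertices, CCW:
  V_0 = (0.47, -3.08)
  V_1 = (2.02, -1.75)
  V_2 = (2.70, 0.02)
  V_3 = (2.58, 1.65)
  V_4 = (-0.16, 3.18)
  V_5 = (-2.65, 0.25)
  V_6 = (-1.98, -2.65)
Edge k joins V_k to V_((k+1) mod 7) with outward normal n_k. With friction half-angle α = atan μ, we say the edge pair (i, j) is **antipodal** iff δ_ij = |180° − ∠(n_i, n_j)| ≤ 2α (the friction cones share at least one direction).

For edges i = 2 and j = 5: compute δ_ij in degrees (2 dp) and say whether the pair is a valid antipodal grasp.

δ = 8.80°, valid

α = atan 0.25 = 14.04°;  2α = 28.07°
edge 2: e_2 = (-0.12, +1.63);  n_2 = (+0.9973, +0.0734)
edge 5: e_5 = (+0.67, -2.90);  n_5 = (-0.9743, -0.2251)
∠(n_2, n_5) = 171.20°
δ = |180° − 171.20°| = 8.80°
8.80° ≤ 2α = 28.07°  →  valid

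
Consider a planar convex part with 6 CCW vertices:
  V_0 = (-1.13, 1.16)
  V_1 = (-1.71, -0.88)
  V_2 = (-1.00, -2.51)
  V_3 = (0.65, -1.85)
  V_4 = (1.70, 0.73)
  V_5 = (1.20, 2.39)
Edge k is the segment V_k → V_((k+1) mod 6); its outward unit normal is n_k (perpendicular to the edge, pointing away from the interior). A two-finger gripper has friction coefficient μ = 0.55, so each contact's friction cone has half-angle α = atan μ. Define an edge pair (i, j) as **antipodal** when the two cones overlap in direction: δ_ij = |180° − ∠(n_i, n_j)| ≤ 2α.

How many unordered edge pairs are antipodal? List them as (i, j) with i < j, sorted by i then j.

α = atan 0.55 = 28.81°;  2α = 57.62°
n_0 = (-0.9619, +0.2735)
n_1 = (-0.9168, -0.3993)
n_2 = (+0.3714, -0.9285)
n_3 = (+0.9262, -0.3770)
n_4 = (+0.9575, +0.2884)
n_5 = (-0.4668, +0.8843)
  (0,1): δ = 140.59°  ·
  (0,2): δ = 52.33°  ✓
  (0,3): δ = 6.27°  ✓
  (0,4): δ = 32.63°  ✓
  (0,5): δ = 133.70°  ·
  (1,2): δ = 91.74°  ·
  (1,3): δ = 45.68°  ✓
  (1,4): δ = 6.77°  ✓
  (1,5): δ = 94.29°  ·
  (2,3): δ = 133.95°  ·
  (2,4): δ = 95.04°  ·
  (2,5): δ = 6.03°  ✓
  (3,4): δ = 141.09°  ·
  (3,5): δ = 40.03°  ✓
  (4,5): δ = 78.93°  ·
antipodal pairs: 7

count = 7; pairs: (0,2), (0,3), (0,4), (1,3), (1,4), (2,5), (3,5)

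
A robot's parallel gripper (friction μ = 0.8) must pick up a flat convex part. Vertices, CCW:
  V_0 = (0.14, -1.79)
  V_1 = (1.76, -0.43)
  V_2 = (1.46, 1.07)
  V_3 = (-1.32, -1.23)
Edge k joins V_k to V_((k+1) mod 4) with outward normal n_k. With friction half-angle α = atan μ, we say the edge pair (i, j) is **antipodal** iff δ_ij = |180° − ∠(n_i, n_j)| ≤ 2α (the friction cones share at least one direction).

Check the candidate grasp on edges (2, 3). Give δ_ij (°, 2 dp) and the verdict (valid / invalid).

α = atan 0.8 = 38.66°;  2α = 77.32°
edge 2: e_2 = (-2.78, -2.30);  n_2 = (-0.6375, +0.7705)
edge 3: e_3 = (+1.46, -0.56);  n_3 = (-0.3581, -0.9337)
∠(n_2, n_3) = 119.41°
δ = |180° − 119.41°| = 60.59°
60.59° ≤ 2α = 77.32°  →  valid

δ = 60.59°, valid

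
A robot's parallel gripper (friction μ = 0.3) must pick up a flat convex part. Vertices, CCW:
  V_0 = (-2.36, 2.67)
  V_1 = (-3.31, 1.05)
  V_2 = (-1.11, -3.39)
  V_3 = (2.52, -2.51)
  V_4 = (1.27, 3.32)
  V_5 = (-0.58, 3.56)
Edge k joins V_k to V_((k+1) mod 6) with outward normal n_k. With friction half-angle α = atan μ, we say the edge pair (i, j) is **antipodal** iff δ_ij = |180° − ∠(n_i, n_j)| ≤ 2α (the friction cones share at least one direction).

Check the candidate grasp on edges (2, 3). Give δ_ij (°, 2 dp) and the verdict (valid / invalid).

δ = 91.53°, invalid

α = atan 0.3 = 16.70°;  2α = 33.40°
edge 2: e_2 = (+3.63, +0.88);  n_2 = (+0.2356, -0.9719)
edge 3: e_3 = (-1.25, +5.83);  n_3 = (+0.9778, +0.2096)
∠(n_2, n_3) = 88.47°
δ = |180° − 88.47°| = 91.53°
91.53° > 2α = 33.40°  →  invalid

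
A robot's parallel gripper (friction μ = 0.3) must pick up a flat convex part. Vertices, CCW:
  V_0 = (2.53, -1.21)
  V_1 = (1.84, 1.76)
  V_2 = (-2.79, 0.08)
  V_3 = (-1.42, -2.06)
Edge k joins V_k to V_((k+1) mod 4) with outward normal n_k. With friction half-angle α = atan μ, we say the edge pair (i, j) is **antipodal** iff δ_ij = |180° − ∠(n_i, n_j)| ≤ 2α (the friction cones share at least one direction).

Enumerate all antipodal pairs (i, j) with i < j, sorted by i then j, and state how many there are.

α = atan 0.3 = 16.70°;  2α = 33.40°
n_0 = (+0.9741, +0.2263)
n_1 = (-0.3411, +0.9400)
n_2 = (-0.8422, -0.5392)
n_3 = (+0.2104, -0.9776)
  (0,1): δ = 83.14°  ·
  (0,2): δ = 19.55°  ✓
  (0,3): δ = 89.07°  ·
  (1,2): δ = 77.32°  ·
  (1,3): δ = 7.80°  ✓
  (2,3): δ = 110.48°  ·
antipodal pairs: 2

count = 2; pairs: (0,2), (1,3)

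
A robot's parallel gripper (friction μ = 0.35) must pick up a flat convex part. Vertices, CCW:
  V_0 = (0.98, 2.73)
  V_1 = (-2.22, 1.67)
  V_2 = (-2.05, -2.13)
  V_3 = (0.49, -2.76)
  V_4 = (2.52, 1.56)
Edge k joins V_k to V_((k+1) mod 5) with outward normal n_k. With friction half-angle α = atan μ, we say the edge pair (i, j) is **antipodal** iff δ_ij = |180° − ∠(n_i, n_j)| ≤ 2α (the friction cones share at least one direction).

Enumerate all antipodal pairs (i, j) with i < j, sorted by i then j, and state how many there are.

count = 3; pairs: (0,2), (1,3), (2,4)

α = atan 0.35 = 19.29°;  2α = 38.58°
n_0 = (-0.3144, +0.9493)
n_1 = (-0.9990, -0.0447)
n_2 = (-0.2407, -0.9706)
n_3 = (+0.9051, -0.4253)
n_4 = (+0.6050, +0.7963)
  (0,1): δ = 105.77°  ·
  (0,2): δ = 32.26°  ✓
  (0,3): δ = 46.50°  ·
  (0,4): δ = 124.45°  ·
  (1,2): δ = 106.49°  ·
  (1,3): δ = 27.73°  ✓
  (1,4): δ = 50.21°  ·
  (2,3): δ = 101.24°  ·
  (2,4): δ = 23.30°  ✓
  (3,4): δ = 102.06°  ·
antipodal pairs: 3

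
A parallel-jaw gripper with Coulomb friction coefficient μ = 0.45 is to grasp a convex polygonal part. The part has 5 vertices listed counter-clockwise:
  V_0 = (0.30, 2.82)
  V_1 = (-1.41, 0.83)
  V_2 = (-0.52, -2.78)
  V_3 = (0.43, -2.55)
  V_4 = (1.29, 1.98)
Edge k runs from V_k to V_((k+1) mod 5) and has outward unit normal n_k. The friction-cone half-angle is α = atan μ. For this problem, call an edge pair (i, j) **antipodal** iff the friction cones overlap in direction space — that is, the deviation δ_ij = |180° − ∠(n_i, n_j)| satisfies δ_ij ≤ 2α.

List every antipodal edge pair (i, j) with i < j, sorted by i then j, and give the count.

α = atan 0.45 = 24.23°;  2α = 48.46°
n_0 = (-0.7584, +0.6517)
n_1 = (-0.9709, -0.2394)
n_2 = (+0.2353, -0.9719)
n_3 = (+0.9825, -0.1865)
n_4 = (+0.6470, +0.7625)
  (0,1): δ = 125.48°  ·
  (0,2): δ = 35.72°  ✓
  (0,3): δ = 29.92°  ✓
  (0,4): δ = 90.36°  ·
  (1,2): δ = 90.24°  ·
  (1,3): δ = 24.60°  ✓
  (1,4): δ = 35.84°  ✓
  (2,3): δ = 114.36°  ·
  (2,4): δ = 53.92°  ·
  (3,4): δ = 119.56°  ·
antipodal pairs: 4

count = 4; pairs: (0,2), (0,3), (1,3), (1,4)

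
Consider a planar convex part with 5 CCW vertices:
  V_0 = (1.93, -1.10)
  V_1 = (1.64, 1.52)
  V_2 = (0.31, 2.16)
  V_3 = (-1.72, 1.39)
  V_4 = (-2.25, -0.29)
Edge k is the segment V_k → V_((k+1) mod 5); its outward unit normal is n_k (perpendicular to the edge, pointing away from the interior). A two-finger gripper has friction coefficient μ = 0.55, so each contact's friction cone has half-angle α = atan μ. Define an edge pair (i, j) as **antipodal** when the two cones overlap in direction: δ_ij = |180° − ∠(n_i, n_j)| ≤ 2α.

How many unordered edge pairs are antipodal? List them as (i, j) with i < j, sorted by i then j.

α = atan 0.55 = 28.81°;  2α = 57.62°
n_0 = (+0.9939, +0.1100)
n_1 = (+0.4336, +0.9011)
n_2 = (-0.3547, +0.9350)
n_3 = (-0.9537, +0.3009)
n_4 = (-0.1902, -0.9817)
  (0,1): δ = 122.01°  ·
  (0,2): δ = 75.54°  ·
  (0,3): δ = 23.83°  ✓
  (0,4): δ = 72.72°  ·
  (1,2): δ = 133.53°  ·
  (1,3): δ = 81.81°  ·
  (1,4): δ = 14.73°  ✓
  (2,3): δ = 128.28°  ·
  (2,4): δ = 31.74°  ✓
  (3,4): δ = 83.46°  ·
antipodal pairs: 3

count = 3; pairs: (0,3), (1,4), (2,4)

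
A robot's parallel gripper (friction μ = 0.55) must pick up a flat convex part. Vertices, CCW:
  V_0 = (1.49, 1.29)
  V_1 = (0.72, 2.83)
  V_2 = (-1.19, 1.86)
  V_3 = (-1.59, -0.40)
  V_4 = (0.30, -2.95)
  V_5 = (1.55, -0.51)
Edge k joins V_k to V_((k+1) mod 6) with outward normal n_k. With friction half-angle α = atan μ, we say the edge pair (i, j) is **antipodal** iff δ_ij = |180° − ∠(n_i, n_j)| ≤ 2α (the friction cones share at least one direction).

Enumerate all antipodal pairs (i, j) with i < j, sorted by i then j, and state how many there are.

α = atan 0.55 = 28.81°;  2α = 57.62°
n_0 = (+0.8944, +0.4472)
n_1 = (-0.4528, +0.8916)
n_2 = (-0.9847, +0.1743)
n_3 = (-0.8034, -0.5955)
n_4 = (+0.8900, -0.4559)
n_5 = (+0.9994, +0.0333)
  (0,1): δ = 89.64°  ·
  (0,2): δ = 36.60°  ✓
  (0,3): δ = 9.98°  ✓
  (0,4): δ = 126.31°  ·
  (0,5): δ = 155.34°  ·
  (1,2): δ = 126.96°  ·
  (1,3): δ = 80.38°  ·
  (1,4): δ = 35.95°  ✓
  (1,5): δ = 64.99°  ·
  (2,3): δ = 133.42°  ·
  (2,4): δ = 17.09°  ✓
  (2,5): δ = 11.95°  ✓
  (3,4): δ = 63.67°  ·
  (3,5): δ = 34.64°  ✓
  (4,5): δ = 150.97°  ·
antipodal pairs: 6

count = 6; pairs: (0,2), (0,3), (1,4), (2,4), (2,5), (3,5)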